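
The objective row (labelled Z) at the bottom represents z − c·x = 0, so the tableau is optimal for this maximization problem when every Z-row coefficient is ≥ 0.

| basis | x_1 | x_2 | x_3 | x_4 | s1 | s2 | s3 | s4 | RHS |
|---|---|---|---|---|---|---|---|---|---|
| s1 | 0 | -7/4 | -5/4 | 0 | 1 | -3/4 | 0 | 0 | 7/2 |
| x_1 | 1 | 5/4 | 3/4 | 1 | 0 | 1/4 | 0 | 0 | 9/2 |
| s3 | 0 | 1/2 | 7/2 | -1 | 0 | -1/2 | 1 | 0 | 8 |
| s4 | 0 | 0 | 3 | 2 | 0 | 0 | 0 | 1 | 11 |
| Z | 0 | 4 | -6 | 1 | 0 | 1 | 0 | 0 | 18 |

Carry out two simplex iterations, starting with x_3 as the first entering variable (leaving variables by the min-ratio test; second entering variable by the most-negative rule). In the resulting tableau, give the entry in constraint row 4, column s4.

7/20

Ratio test on column x_3 — row 1: entry -5/4 ≤ 0; row 2: (9/2)/(3/4) = 6; row 3: 8/(7/2) = 16/7; row 4: 11/3 = 11/3. Minimum is 16/7 at row 3 (s3 leaves); pivot element 7/2.
Divide row 3 by 7/2; eliminate column x_3 from the other rows.
Second iteration: most negative Z-row entry is -5/7 in column x_4, so x_4 enters.
Ratio test on column x_4 — row 1: entry -5/14 ≤ 0; row 2: (39/14)/(17/14) = 39/17; row 3: entry -2/7 ≤ 0; row 4: (29/7)/(20/7) = 29/20. Minimum is 29/20 at row 4 (s4 leaves); pivot element 20/7.
Divide row 4 by 20/7; eliminate column x_4 from the other rows.
After both pivots, the entry at constraint row 4, column s4 is 7/20.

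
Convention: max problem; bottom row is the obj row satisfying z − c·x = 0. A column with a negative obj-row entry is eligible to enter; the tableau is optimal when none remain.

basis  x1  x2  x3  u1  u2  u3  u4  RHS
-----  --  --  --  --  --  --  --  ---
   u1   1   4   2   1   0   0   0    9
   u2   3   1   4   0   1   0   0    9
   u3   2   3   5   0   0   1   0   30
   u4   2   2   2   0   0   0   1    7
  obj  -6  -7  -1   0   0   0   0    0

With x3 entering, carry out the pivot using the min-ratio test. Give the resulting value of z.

Ratio test on column x3 — row 1: 9/2 = 9/2; row 2: 9/4 = 9/4; row 3: 30/5 = 6; row 4: 7/2 = 7/2. Minimum is 9/4 at row 2 (u2 leaves); pivot element 4.
Pivot on row 2; the obj-row RHS becomes 0 − (-1)·(9/4) = 9/4.

9/4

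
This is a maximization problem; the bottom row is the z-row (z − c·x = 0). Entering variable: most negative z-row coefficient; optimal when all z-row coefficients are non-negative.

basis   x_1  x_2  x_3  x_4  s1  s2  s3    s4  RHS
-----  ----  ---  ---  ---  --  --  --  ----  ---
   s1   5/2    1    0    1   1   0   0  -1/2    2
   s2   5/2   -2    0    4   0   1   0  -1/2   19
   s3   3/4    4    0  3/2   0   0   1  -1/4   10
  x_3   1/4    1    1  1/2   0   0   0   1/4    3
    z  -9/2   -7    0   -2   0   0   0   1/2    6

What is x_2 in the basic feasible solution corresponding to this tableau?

0

x_2 is not in the basis, so in the current basic feasible solution x_2 = 0.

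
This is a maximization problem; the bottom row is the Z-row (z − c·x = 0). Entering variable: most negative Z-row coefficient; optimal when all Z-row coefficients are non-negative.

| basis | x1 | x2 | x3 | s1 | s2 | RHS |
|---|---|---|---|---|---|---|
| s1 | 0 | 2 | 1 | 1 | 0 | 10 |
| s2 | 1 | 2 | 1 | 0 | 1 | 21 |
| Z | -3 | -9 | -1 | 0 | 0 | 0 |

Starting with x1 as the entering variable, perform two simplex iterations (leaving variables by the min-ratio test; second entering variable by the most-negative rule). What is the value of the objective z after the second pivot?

Ratio test on column x1 — row 1: entry 0 ≤ 0; row 2: 21/1 = 21. Minimum is 21 at row 2 (s2 leaves); pivot element 1.
Pivot on row 2; the Z-row RHS becomes 0 − (-3)·21 = 63.
Next entering variable (most negative Z-row entry -3): x2.
Ratio test on column x2 — row 1: 10/2 = 5; row 2: 21/2 = 21/2. Minimum is 5 at row 1 (s1 leaves); pivot element 2.
After the second pivot the Z-row RHS is 63 − (-3)·5 = 78.

78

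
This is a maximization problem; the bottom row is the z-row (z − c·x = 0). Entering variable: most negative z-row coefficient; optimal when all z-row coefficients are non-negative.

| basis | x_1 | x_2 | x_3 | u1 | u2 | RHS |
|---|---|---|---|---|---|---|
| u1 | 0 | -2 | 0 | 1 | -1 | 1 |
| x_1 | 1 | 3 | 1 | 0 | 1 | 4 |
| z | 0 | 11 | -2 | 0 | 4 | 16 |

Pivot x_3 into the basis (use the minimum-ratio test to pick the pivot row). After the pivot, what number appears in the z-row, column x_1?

2

Ratio test on column x_3 — row 1: entry 0 ≤ 0; row 2: 4/1 = 4. Minimum is 4 at row 2 (x_1 leaves); pivot element 1.
Divide row 2 by 1; eliminate column x_3 from the other rows.
z-row update in column x_1: 0 − (-2)·1 = 2.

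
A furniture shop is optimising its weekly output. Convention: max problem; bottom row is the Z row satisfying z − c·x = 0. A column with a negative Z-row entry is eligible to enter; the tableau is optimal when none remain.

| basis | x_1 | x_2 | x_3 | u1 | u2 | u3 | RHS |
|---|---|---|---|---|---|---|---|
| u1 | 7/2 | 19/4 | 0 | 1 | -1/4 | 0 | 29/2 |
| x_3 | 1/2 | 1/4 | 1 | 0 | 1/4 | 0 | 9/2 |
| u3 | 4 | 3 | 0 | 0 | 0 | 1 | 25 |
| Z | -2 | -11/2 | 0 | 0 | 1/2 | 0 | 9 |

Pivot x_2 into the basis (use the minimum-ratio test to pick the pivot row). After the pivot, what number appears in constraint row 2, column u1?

-1/19

Ratio test on column x_2 — row 1: (29/2)/(19/4) = 58/19; row 2: (9/2)/(1/4) = 18; row 3: 25/3 = 25/3. Minimum is 58/19 at row 1 (u1 leaves); pivot element 19/4.
Divide row 1 by 19/4; eliminate column x_2 from the other rows.
Row 2 update in column u1: 0 − (1/4)·(4/19) = -1/19.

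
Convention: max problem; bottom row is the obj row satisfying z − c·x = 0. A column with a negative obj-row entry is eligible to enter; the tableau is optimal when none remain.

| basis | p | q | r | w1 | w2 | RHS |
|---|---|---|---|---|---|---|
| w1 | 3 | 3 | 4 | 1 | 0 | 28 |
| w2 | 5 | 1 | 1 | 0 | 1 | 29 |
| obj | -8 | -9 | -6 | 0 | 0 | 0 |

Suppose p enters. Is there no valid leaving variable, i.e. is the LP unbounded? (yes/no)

no

Column p has positive entries in row(s) 1, 2, so the ratio test bounds it — not unbounded.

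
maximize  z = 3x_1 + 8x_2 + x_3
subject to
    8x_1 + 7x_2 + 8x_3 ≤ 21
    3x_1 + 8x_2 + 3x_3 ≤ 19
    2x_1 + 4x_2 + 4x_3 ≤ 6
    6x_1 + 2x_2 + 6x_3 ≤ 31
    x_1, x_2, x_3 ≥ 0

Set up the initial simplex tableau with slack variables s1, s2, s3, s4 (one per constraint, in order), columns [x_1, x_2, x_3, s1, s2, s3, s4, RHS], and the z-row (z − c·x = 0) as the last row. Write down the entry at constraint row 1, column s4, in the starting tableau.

0

Slack s4 belongs to constraint 4; its column is the unit vector e_4, so the entry in row 1 is 0.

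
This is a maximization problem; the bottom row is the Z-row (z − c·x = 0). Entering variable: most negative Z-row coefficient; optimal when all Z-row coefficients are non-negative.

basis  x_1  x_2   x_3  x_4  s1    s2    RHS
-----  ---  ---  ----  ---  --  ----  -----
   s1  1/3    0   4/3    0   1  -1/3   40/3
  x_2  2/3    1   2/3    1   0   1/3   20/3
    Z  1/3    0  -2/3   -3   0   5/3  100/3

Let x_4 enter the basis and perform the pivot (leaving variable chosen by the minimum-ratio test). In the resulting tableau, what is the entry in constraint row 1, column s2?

Ratio test on column x_4 — row 1: entry 0 ≤ 0; row 2: (20/3)/1 = 20/3. Minimum is 20/3 at row 2 (x_2 leaves); pivot element 1.
Divide row 2 by 1; eliminate column x_4 from the other rows.
Row 1 update in column s2: -1/3 − 0·(1/3) = -1/3.

-1/3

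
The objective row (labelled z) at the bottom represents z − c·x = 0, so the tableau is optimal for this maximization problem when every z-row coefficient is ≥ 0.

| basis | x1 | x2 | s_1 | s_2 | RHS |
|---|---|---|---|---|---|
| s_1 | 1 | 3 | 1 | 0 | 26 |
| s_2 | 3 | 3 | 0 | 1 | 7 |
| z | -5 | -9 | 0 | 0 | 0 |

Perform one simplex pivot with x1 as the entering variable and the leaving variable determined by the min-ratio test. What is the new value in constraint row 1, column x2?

2

Ratio test on column x1 — row 1: 26/1 = 26; row 2: 7/3 = 7/3. Minimum is 7/3 at row 2 (s_2 leaves); pivot element 3.
Divide row 2 by 3; eliminate column x1 from the other rows.
Row 1 update in column x2: 3 − 1·1 = 2.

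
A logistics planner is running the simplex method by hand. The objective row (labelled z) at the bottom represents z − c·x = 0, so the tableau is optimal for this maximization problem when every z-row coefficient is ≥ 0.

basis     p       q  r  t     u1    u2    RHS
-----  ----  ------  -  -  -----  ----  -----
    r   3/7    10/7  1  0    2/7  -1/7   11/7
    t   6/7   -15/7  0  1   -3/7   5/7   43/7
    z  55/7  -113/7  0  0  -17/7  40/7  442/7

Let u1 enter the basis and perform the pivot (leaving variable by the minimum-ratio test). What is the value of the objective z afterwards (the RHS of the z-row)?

Ratio test on column u1 — row 1: (11/7)/(2/7) = 11/2; row 2: entry -3/7 ≤ 0. Minimum is 11/2 at row 1 (r leaves); pivot element 2/7.
Pivot on row 1; the z-row RHS becomes 442/7 − (-17/7)·(11/2) = 153/2.

153/2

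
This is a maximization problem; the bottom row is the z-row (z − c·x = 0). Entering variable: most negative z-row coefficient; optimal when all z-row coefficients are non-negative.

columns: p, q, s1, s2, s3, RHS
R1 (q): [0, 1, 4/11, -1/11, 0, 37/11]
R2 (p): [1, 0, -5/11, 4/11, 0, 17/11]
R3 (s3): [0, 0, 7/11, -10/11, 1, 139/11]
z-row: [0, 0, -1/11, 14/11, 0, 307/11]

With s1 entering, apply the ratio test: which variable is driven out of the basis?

q

Column s1 entries and ratios — q: (37/11)/(4/11) = 37/4; p: -5/11 ≤ 0, skip; s3: (139/11)/(7/11) = 139/7.
Smallest ratio is 37/4 in the row of q, so q leaves.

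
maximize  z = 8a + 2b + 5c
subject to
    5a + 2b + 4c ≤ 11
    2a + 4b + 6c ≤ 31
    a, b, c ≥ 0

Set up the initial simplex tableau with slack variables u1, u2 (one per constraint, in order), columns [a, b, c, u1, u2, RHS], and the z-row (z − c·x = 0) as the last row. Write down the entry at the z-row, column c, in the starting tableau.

The z-row carries the negated objective coefficients: the c entry is -5.

-5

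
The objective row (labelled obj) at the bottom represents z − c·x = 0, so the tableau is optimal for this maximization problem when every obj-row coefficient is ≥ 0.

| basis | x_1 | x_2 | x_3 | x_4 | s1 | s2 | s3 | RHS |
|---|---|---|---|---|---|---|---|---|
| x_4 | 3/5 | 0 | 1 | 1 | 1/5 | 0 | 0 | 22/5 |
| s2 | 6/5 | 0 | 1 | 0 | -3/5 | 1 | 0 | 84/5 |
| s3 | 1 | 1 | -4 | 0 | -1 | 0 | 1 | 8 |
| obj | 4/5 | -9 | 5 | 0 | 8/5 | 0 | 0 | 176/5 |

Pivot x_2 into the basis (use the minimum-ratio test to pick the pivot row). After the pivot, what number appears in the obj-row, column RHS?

536/5

Ratio test on column x_2 — row 1: entry 0 ≤ 0; row 2: entry 0 ≤ 0; row 3: 8/1 = 8. Minimum is 8 at row 3 (s3 leaves); pivot element 1.
Divide row 3 by 1; eliminate column x_2 from the other rows.
obj-row update in column RHS: 176/5 − (-9)·8 = 536/5.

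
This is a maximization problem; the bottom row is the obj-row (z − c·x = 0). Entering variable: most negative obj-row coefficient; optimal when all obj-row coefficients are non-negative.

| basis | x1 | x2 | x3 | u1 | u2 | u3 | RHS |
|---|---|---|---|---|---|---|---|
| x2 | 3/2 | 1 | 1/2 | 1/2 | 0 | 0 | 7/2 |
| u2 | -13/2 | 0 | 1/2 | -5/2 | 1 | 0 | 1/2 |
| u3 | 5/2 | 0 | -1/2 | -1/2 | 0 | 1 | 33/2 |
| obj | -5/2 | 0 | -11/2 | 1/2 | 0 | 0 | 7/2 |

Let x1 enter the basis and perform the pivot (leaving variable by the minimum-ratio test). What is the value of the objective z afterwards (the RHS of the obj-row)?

28/3

Ratio test on column x1 — row 1: (7/2)/(3/2) = 7/3; row 2: entry -13/2 ≤ 0; row 3: (33/2)/(5/2) = 33/5. Minimum is 7/3 at row 1 (x2 leaves); pivot element 3/2.
Pivot on row 1; the obj-row RHS becomes 7/2 − (-5/2)·(7/3) = 28/3.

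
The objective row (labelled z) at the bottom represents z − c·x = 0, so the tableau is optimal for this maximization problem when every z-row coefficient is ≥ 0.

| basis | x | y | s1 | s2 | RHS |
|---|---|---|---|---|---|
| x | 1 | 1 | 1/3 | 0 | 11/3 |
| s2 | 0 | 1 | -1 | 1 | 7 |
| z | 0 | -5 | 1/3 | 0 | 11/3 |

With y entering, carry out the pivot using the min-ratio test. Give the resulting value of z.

22

Ratio test on column y — row 1: (11/3)/1 = 11/3; row 2: 7/1 = 7. Minimum is 11/3 at row 1 (x leaves); pivot element 1.
Pivot on row 1; the z-row RHS becomes 11/3 − (-5)·(11/3) = 22.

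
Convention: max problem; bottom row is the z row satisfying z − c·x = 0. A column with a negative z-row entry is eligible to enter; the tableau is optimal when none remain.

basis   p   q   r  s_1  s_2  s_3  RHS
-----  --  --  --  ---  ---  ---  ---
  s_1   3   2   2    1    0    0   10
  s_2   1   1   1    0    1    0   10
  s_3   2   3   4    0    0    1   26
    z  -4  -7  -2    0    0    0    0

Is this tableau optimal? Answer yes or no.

The z-row has a negative entry -7 in column q, so it is not optimal.

no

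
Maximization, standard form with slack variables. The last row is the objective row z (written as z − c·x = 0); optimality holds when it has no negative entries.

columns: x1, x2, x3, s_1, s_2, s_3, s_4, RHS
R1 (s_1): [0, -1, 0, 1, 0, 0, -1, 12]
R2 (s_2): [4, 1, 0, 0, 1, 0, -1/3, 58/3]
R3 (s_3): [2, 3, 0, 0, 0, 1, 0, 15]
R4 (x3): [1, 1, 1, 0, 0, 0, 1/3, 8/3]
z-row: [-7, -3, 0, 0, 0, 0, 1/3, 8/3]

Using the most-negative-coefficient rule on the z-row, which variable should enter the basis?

x1

Negative z-row entries: x1: -7, x2: -3.
The most negative is -7 in column x1, so x1 enters.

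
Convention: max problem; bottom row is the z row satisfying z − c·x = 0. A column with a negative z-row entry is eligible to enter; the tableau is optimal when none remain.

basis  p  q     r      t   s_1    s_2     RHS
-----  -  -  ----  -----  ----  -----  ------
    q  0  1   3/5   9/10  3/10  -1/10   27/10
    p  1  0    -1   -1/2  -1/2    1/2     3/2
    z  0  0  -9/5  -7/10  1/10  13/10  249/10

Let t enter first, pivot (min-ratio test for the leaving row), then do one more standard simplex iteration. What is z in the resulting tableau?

33

Ratio test on column t — row 1: (27/10)/(9/10) = 3; row 2: entry -1/2 ≤ 0. Minimum is 3 at row 1 (q leaves); pivot element 9/10.
Pivot on row 1; the z-row RHS becomes 249/10 − (-7/10)·3 = 27.
Next entering variable (most negative z-row entry -4/3): r.
Ratio test on column r — row 1: 3/(2/3) = 9/2; row 2: entry -2/3 ≤ 0. Minimum is 9/2 at row 1 (t leaves); pivot element 2/3.
After the second pivot the z-row RHS is 27 − (-4/3)·(9/2) = 33.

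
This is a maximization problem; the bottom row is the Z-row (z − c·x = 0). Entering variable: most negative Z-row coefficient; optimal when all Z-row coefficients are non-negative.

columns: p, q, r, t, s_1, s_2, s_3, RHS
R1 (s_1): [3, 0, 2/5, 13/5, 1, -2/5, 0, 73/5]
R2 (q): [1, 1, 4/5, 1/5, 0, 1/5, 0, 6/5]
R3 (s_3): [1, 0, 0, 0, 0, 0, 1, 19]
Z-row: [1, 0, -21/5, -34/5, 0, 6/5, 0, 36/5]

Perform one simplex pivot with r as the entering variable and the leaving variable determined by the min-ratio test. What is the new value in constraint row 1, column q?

Ratio test on column r — row 1: (73/5)/(2/5) = 73/2; row 2: (6/5)/(4/5) = 3/2; row 3: entry 0 ≤ 0. Minimum is 3/2 at row 2 (q leaves); pivot element 4/5.
Divide row 2 by 4/5; eliminate column r from the other rows.
Row 1 update in column q: 0 − (2/5)·(5/4) = -1/2.

-1/2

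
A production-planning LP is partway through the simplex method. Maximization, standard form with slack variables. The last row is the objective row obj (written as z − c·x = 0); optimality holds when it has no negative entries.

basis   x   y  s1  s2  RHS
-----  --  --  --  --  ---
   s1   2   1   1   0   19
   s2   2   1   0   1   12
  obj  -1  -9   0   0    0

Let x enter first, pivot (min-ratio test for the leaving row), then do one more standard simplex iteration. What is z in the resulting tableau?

108

Ratio test on column x — row 1: 19/2 = 19/2; row 2: 12/2 = 6. Minimum is 6 at row 2 (s2 leaves); pivot element 2.
Pivot on row 2; the obj-row RHS becomes 0 − (-1)·6 = 6.
Next entering variable (most negative obj-row entry -17/2): y.
Ratio test on column y — row 1: entry 0 ≤ 0; row 2: 6/(1/2) = 12. Minimum is 12 at row 2 (x leaves); pivot element 1/2.
After the second pivot the obj-row RHS is 6 − (-17/2)·12 = 108.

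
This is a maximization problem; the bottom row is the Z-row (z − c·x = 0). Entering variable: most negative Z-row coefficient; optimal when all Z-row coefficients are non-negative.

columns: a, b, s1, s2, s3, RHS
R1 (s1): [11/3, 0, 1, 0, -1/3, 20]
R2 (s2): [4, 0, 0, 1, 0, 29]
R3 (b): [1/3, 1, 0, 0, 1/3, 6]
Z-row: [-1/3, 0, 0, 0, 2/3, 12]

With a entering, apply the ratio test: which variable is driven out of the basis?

Column a entries and ratios — s1: 20/(11/3) = 60/11; s2: 29/4 = 29/4; b: 6/(1/3) = 18.
Smallest ratio is 60/11 in the row of s1, so s1 leaves.

s1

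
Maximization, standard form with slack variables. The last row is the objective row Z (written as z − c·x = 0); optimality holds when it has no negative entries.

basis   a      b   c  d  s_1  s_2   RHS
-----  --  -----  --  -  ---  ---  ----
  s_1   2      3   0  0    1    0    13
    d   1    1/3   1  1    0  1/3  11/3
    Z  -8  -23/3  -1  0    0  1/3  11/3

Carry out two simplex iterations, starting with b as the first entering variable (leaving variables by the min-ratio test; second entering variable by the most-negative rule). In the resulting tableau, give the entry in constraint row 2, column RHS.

Ratio test on column b — row 1: 13/3 = 13/3; row 2: (11/3)/(1/3) = 11. Minimum is 13/3 at row 1 (s_1 leaves); pivot element 3.
Divide row 1 by 3; eliminate column b from the other rows.
Second iteration: most negative Z-row entry is -26/9 in column a, so a enters.
Ratio test on column a — row 1: (13/3)/(2/3) = 13/2; row 2: (20/9)/(7/9) = 20/7. Minimum is 20/7 at row 2 (d leaves); pivot element 7/9.
Divide row 2 by 7/9; eliminate column a from the other rows.
After both pivots, the entry at constraint row 2, column RHS is 20/7.

20/7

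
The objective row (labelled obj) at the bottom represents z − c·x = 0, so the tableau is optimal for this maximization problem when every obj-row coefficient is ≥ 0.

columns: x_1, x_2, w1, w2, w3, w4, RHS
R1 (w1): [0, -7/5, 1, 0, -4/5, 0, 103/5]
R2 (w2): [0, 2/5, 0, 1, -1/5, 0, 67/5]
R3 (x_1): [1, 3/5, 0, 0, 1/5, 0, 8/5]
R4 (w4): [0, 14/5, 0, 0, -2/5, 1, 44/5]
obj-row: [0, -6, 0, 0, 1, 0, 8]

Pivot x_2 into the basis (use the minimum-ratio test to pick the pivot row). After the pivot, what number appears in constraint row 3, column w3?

1/3

Ratio test on column x_2 — row 1: entry -7/5 ≤ 0; row 2: (67/5)/(2/5) = 67/2; row 3: (8/5)/(3/5) = 8/3; row 4: (44/5)/(14/5) = 22/7. Minimum is 8/3 at row 3 (x_1 leaves); pivot element 3/5.
Divide row 3 by 3/5; eliminate column x_2 from the other rows.
In the new row 3, the w3 entry is the old entry divided by the pivot: (1/5)/(3/5) = 1/3.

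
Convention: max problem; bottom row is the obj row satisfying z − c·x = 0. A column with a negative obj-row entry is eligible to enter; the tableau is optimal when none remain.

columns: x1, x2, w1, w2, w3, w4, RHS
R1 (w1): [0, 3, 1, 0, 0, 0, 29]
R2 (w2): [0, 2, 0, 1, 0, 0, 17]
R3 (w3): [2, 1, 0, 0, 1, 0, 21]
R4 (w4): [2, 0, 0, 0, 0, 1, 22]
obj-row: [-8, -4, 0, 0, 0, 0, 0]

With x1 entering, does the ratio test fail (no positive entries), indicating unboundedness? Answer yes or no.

Column x1 has positive entries in row(s) 3, 4, so the ratio test bounds it — not unbounded.

no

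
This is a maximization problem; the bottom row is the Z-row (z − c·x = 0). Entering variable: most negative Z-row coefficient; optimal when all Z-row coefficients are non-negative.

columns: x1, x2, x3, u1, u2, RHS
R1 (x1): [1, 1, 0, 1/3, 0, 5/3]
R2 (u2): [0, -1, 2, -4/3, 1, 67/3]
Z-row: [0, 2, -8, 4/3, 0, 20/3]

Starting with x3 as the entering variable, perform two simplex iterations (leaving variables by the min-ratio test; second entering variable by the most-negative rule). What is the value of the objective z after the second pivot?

Ratio test on column x3 — row 1: entry 0 ≤ 0; row 2: (67/3)/2 = 67/6. Minimum is 67/6 at row 2 (u2 leaves); pivot element 2.
Pivot on row 2; the Z-row RHS becomes 20/3 − (-8)·(67/6) = 96.
Next entering variable (most negative Z-row entry -4): u1.
Ratio test on column u1 — row 1: (5/3)/(1/3) = 5; row 2: entry -2/3 ≤ 0. Minimum is 5 at row 1 (x1 leaves); pivot element 1/3.
After the second pivot the Z-row RHS is 96 − (-4)·5 = 116.

116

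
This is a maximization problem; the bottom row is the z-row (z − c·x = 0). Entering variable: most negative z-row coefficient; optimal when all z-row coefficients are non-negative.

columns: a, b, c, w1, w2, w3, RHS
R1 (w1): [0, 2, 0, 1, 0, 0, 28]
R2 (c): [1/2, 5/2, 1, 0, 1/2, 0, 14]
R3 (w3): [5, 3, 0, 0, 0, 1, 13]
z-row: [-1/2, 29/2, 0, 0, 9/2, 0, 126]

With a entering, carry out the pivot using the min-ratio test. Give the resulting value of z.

Ratio test on column a — row 1: entry 0 ≤ 0; row 2: 14/(1/2) = 28; row 3: 13/5 = 13/5. Minimum is 13/5 at row 3 (w3 leaves); pivot element 5.
Pivot on row 3; the z-row RHS becomes 126 − (-1/2)·(13/5) = 1273/10.

1273/10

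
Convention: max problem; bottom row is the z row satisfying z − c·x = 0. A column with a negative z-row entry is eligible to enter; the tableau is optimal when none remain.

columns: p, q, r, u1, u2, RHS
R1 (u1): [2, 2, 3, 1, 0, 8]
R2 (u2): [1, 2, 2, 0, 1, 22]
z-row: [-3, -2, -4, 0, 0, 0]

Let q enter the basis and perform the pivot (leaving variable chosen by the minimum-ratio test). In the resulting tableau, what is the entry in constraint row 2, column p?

-1

Ratio test on column q — row 1: 8/2 = 4; row 2: 22/2 = 11. Minimum is 4 at row 1 (u1 leaves); pivot element 2.
Divide row 1 by 2; eliminate column q from the other rows.
Row 2 update in column p: 1 − 2·1 = -1.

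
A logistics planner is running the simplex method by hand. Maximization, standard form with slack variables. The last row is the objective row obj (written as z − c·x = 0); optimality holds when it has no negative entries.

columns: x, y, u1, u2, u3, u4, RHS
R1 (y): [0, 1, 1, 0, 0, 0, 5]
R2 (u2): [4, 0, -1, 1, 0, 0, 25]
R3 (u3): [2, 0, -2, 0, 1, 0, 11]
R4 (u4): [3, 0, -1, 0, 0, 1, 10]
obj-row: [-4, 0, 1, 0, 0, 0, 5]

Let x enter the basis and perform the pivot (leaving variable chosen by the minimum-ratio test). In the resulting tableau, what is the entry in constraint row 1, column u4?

0

Ratio test on column x — row 1: entry 0 ≤ 0; row 2: 25/4 = 25/4; row 3: 11/2 = 11/2; row 4: 10/3 = 10/3. Minimum is 10/3 at row 4 (u4 leaves); pivot element 3.
Divide row 4 by 3; eliminate column x from the other rows.
Row 1 update in column u4: 0 − 0·(1/3) = 0.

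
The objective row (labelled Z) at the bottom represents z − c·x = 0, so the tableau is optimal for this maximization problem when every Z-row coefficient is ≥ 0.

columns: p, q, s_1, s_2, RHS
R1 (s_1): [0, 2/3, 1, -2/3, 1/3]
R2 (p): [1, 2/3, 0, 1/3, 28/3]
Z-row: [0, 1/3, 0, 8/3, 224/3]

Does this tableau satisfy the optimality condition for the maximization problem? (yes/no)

yes

Every Z-row coefficient is ≥ 0, so the tableau is optimal.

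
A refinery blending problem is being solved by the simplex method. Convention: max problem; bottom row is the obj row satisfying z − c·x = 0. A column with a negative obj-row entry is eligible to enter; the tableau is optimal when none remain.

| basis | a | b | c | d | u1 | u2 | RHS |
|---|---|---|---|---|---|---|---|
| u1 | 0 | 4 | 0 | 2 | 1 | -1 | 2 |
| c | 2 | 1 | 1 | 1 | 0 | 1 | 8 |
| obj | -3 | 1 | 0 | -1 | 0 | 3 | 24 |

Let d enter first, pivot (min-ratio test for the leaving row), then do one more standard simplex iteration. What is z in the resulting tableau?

71/2

Ratio test on column d — row 1: 2/2 = 1; row 2: 8/1 = 8. Minimum is 1 at row 1 (u1 leaves); pivot element 2.
Pivot on row 1; the obj-row RHS becomes 24 − (-1)·1 = 25.
Next entering variable (most negative obj-row entry -3): a.
Ratio test on column a — row 1: entry 0 ≤ 0; row 2: 7/2 = 7/2. Minimum is 7/2 at row 2 (c leaves); pivot element 2.
After the second pivot the obj-row RHS is 25 − (-3)·(7/2) = 71/2.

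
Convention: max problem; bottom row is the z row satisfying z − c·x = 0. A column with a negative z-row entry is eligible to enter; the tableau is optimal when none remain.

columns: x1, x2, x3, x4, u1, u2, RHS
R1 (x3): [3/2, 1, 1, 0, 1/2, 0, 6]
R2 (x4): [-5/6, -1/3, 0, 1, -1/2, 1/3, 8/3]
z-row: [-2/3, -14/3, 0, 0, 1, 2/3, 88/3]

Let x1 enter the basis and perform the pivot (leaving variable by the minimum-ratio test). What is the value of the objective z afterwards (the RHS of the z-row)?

32

Ratio test on column x1 — row 1: 6/(3/2) = 4; row 2: entry -5/6 ≤ 0. Minimum is 4 at row 1 (x3 leaves); pivot element 3/2.
Pivot on row 1; the z-row RHS becomes 88/3 − (-2/3)·4 = 32.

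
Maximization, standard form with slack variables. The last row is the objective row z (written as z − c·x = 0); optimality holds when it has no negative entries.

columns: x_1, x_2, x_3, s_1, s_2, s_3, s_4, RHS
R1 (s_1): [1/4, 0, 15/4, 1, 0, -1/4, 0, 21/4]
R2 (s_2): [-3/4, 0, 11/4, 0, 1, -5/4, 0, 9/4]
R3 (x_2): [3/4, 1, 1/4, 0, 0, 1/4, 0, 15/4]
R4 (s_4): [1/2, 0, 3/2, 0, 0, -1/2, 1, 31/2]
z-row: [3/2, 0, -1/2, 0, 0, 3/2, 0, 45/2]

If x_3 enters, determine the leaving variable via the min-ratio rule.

s_2

Column x_3 entries and ratios — s_1: (21/4)/(15/4) = 7/5; s_2: (9/4)/(11/4) = 9/11; x_2: (15/4)/(1/4) = 15; s_4: (31/2)/(3/2) = 31/3.
Smallest ratio is 9/11 in the row of s_2, so s_2 leaves.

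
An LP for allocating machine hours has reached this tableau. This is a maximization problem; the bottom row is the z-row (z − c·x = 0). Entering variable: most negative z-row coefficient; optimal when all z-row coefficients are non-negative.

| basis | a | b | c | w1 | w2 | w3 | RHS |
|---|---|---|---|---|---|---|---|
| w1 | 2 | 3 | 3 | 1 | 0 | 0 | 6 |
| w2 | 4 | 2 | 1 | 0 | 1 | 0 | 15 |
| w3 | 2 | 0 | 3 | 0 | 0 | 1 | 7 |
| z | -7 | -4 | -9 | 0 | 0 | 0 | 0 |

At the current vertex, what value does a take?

0

a is not in the basis, so in the current basic feasible solution a = 0.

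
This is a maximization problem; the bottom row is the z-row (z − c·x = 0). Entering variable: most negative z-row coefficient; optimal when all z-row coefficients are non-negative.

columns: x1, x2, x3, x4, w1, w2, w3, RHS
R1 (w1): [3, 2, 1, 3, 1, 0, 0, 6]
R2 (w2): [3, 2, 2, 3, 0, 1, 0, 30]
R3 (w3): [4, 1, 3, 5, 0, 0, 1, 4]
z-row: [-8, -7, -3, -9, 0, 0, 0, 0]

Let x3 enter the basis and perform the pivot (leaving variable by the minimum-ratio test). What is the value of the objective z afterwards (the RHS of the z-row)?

4

Ratio test on column x3 — row 1: 6/1 = 6; row 2: 30/2 = 15; row 3: 4/3 = 4/3. Minimum is 4/3 at row 3 (w3 leaves); pivot element 3.
Pivot on row 3; the z-row RHS becomes 0 − (-3)·(4/3) = 4.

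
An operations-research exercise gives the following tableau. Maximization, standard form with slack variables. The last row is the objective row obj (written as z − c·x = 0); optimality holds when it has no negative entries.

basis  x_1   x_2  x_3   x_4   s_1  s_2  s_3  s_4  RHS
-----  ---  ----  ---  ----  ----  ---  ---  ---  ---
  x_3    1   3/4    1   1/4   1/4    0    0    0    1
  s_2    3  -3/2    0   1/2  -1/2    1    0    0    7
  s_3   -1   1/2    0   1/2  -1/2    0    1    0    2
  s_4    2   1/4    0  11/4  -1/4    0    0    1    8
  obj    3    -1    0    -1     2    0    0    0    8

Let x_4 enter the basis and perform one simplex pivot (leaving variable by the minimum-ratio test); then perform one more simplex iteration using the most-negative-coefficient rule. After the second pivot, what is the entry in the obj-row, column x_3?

5/4

Ratio test on column x_4 — row 1: 1/(1/4) = 4; row 2: 7/(1/2) = 14; row 3: 2/(1/2) = 4; row 4: 8/(11/4) = 32/11. Minimum is 32/11 at row 4 (s_4 leaves); pivot element 11/4.
Divide row 4 by 11/4; eliminate column x_4 from the other rows.
Second iteration: most negative obj-row entry is -10/11 in column x_2, so x_2 enters.
Ratio test on column x_2 — row 1: (3/11)/(8/11) = 3/8; row 2: entry -17/11 ≤ 0; row 3: (6/11)/(5/11) = 6/5; row 4: (32/11)/(1/11) = 32. Minimum is 3/8 at row 1 (x_3 leaves); pivot element 8/11.
Divide row 1 by 8/11; eliminate column x_2 from the other rows.
After both pivots, the entry at the obj-row, column x_3 is 5/4.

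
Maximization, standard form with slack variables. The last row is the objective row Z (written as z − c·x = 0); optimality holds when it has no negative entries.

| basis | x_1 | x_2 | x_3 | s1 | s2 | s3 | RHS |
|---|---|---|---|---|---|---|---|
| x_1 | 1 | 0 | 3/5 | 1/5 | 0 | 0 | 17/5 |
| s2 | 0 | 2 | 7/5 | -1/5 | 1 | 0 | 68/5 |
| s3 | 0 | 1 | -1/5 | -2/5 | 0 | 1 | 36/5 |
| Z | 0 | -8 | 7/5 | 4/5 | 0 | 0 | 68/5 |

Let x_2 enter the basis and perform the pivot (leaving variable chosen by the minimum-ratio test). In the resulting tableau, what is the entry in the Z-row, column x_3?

Ratio test on column x_2 — row 1: entry 0 ≤ 0; row 2: (68/5)/2 = 34/5; row 3: (36/5)/1 = 36/5. Minimum is 34/5 at row 2 (s2 leaves); pivot element 2.
Divide row 2 by 2; eliminate column x_2 from the other rows.
Z-row update in column x_3: 7/5 − (-8)·(7/10) = 7.

7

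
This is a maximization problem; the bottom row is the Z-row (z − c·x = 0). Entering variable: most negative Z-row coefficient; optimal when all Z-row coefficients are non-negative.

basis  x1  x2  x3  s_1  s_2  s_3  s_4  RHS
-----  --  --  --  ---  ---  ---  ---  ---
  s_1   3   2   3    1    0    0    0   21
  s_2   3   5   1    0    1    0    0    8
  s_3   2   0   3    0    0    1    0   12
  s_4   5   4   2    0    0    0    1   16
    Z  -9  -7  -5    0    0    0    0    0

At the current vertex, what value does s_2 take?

s_2 is basic (row 2); its value is the RHS of that row, 8.

8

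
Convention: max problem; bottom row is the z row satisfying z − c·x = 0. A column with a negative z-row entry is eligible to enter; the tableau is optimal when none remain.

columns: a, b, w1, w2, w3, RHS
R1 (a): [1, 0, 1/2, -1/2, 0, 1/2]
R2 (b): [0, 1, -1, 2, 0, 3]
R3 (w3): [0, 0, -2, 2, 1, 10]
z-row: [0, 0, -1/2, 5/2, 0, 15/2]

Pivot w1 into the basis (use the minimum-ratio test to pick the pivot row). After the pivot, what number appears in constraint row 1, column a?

Ratio test on column w1 — row 1: (1/2)/(1/2) = 1; row 2: entry -1 ≤ 0; row 3: entry -2 ≤ 0. Minimum is 1 at row 1 (a leaves); pivot element 1/2.
Divide row 1 by 1/2; eliminate column w1 from the other rows.
In the new row 1, the a entry is the old entry divided by the pivot: 1/(1/2) = 2.

2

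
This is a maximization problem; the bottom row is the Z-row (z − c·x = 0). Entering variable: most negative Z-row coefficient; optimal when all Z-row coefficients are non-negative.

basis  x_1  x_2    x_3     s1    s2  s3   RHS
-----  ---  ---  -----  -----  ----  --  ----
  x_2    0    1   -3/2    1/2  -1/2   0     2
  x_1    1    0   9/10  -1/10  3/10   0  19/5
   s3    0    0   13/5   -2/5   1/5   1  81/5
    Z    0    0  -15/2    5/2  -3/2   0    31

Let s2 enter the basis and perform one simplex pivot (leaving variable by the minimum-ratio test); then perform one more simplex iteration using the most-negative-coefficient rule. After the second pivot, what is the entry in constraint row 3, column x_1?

Ratio test on column s2 — row 1: entry -1/2 ≤ 0; row 2: (19/5)/(3/10) = 38/3; row 3: (81/5)/(1/5) = 81. Minimum is 38/3 at row 2 (x_1 leaves); pivot element 3/10.
Divide row 2 by 3/10; eliminate column s2 from the other rows.
Second iteration: most negative Z-row entry is -3 in column x_3, so x_3 enters.
Ratio test on column x_3 — row 1: entry 0 ≤ 0; row 2: (38/3)/3 = 38/9; row 3: (41/3)/2 = 41/6. Minimum is 38/9 at row 2 (s2 leaves); pivot element 3.
Divide row 2 by 3; eliminate column x_3 from the other rows.
After both pivots, the entry at constraint row 3, column x_1 is -26/9.

-26/9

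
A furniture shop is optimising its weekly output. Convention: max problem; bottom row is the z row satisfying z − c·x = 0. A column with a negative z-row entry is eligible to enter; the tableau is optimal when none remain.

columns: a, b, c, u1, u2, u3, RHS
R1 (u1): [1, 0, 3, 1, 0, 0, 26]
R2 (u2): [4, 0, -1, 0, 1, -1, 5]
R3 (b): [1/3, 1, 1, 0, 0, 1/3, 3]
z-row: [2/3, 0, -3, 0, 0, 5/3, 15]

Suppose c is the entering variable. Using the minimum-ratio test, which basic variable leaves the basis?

b

Column c entries and ratios — u1: 26/3 = 26/3; u2: -1 ≤ 0, skip; b: 3/1 = 3.
Smallest ratio is 3 in the row of b, so b leaves.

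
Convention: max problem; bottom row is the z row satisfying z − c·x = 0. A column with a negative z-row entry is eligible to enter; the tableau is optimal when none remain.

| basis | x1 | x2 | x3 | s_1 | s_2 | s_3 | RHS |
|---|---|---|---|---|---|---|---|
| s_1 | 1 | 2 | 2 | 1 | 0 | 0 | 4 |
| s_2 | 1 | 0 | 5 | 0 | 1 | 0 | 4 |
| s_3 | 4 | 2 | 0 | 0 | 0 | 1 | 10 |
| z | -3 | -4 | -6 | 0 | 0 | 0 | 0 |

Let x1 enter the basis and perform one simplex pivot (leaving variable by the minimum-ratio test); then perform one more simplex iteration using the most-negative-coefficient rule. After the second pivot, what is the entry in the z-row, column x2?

-31/10

Ratio test on column x1 — row 1: 4/1 = 4; row 2: 4/1 = 4; row 3: 10/4 = 5/2. Minimum is 5/2 at row 3 (s_3 leaves); pivot element 4.
Divide row 3 by 4; eliminate column x1 from the other rows.
Second iteration: most negative z-row entry is -6 in column x3, so x3 enters.
Ratio test on column x3 — row 1: (3/2)/2 = 3/4; row 2: (3/2)/5 = 3/10; row 3: entry 0 ≤ 0. Minimum is 3/10 at row 2 (s_2 leaves); pivot element 5.
Divide row 2 by 5; eliminate column x3 from the other rows.
After both pivots, the entry at the z-row, column x2 is -31/10.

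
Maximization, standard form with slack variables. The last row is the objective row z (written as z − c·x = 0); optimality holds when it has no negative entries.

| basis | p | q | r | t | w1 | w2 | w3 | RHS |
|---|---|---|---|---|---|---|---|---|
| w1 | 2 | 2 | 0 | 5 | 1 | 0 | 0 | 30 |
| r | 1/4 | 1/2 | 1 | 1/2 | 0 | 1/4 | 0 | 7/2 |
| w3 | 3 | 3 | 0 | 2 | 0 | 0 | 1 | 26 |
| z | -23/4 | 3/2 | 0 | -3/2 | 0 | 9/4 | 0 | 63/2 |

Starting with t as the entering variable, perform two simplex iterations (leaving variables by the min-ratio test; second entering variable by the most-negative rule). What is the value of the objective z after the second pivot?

806/11

Ratio test on column t — row 1: 30/5 = 6; row 2: (7/2)/(1/2) = 7; row 3: 26/2 = 13. Minimum is 6 at row 1 (w1 leaves); pivot element 5.
Pivot on row 1; the z-row RHS becomes 63/2 − (-3/2)·6 = 81/2.
Next entering variable (most negative z-row entry -103/20): p.
Ratio test on column p — row 1: 6/(2/5) = 15; row 2: (1/2)/(1/20) = 10; row 3: 14/(11/5) = 70/11. Minimum is 70/11 at row 3 (w3 leaves); pivot element 11/5.
After the second pivot the z-row RHS is 81/2 − (-103/20)·(70/11) = 806/11.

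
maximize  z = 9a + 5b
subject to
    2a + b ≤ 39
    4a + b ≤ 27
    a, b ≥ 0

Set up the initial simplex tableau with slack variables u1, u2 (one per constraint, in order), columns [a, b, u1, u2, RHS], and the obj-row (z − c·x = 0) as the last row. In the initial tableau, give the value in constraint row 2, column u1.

Slack u1 belongs to constraint 1; its column is the unit vector e_1, so the entry in row 2 is 0.

0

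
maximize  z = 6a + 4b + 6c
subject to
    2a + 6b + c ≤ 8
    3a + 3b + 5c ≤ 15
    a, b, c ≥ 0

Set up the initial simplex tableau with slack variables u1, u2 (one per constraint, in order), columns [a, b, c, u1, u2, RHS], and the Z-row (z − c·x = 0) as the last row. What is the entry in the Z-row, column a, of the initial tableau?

-6

The Z-row carries the negated objective coefficients: the a entry is -6.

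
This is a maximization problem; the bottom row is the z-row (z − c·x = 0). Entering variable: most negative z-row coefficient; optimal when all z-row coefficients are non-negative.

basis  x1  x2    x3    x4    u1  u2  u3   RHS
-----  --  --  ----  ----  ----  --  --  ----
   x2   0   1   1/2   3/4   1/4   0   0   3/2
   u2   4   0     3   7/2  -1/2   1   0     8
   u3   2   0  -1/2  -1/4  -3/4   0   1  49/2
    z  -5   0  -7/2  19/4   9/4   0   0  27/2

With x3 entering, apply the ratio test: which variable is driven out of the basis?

Column x3 entries and ratios — x2: (3/2)/(1/2) = 3; u2: 8/3 = 8/3; u3: -1/2 ≤ 0, skip.
Smallest ratio is 8/3 in the row of u2, so u2 leaves.

u2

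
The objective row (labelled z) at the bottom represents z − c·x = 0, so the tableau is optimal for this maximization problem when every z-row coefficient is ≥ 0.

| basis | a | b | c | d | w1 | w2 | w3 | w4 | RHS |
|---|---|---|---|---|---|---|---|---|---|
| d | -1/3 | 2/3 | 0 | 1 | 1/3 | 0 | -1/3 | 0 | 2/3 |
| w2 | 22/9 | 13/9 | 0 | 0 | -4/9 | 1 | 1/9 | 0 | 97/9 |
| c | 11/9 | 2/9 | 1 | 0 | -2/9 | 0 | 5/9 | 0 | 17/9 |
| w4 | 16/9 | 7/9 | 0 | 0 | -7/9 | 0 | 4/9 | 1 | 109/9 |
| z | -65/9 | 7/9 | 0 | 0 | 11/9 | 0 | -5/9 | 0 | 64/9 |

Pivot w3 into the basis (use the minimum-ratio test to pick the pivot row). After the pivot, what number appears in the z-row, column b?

1

Ratio test on column w3 — row 1: entry -1/3 ≤ 0; row 2: (97/9)/(1/9) = 97; row 3: (17/9)/(5/9) = 17/5; row 4: (109/9)/(4/9) = 109/4. Minimum is 17/5 at row 3 (c leaves); pivot element 5/9.
Divide row 3 by 5/9; eliminate column w3 from the other rows.
z-row update in column b: 7/9 − (-5/9)·(2/5) = 1.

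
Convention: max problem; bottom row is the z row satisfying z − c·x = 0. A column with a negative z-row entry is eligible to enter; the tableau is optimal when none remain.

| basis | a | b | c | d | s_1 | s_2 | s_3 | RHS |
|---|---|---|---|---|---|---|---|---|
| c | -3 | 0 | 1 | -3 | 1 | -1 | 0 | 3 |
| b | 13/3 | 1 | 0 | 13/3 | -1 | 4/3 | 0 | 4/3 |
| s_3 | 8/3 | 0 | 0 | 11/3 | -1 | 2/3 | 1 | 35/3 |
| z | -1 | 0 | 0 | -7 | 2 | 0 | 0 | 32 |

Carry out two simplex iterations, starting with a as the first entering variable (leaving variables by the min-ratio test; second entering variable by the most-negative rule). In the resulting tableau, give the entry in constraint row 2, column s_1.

-3/13

Ratio test on column a — row 1: entry -3 ≤ 0; row 2: (4/3)/(13/3) = 4/13; row 3: (35/3)/(8/3) = 35/8. Minimum is 4/13 at row 2 (b leaves); pivot element 13/3.
Divide row 2 by 13/3; eliminate column a from the other rows.
Second iteration: most negative z-row entry is -6 in column d, so d enters.
Ratio test on column d — row 1: entry 0 ≤ 0; row 2: (4/13)/1 = 4/13; row 3: (141/13)/1 = 141/13. Minimum is 4/13 at row 2 (a leaves); pivot element 1.
Divide row 2 by 1; eliminate column d from the other rows.
After both pivots, the entry at constraint row 2, column s_1 is -3/13.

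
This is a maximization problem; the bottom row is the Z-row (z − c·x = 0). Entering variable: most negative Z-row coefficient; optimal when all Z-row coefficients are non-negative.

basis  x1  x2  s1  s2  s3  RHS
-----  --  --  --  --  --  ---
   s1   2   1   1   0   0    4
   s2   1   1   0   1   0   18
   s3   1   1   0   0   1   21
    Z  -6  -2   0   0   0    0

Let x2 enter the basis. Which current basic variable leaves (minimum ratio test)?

Column x2 entries and ratios — s1: 4/1 = 4; s2: 18/1 = 18; s3: 21/1 = 21.
Smallest ratio is 4 in the row of s1, so s1 leaves.

s1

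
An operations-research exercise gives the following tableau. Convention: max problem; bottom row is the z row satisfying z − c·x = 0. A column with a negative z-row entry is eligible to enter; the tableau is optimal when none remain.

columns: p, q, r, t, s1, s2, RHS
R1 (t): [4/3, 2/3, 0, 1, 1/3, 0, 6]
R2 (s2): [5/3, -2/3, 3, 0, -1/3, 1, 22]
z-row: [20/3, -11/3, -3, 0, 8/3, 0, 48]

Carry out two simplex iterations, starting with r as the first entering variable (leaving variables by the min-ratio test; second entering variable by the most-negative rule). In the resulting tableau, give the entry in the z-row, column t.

Ratio test on column r — row 1: entry 0 ≤ 0; row 2: 22/3 = 22/3. Minimum is 22/3 at row 2 (s2 leaves); pivot element 3.
Divide row 2 by 3; eliminate column r from the other rows.
Second iteration: most negative z-row entry is -13/3 in column q, so q enters.
Ratio test on column q — row 1: 6/(2/3) = 9; row 2: entry -2/9 ≤ 0. Minimum is 9 at row 1 (t leaves); pivot element 2/3.
Divide row 1 by 2/3; eliminate column q from the other rows.
After both pivots, the entry at the z-row, column t is 13/2.

13/2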